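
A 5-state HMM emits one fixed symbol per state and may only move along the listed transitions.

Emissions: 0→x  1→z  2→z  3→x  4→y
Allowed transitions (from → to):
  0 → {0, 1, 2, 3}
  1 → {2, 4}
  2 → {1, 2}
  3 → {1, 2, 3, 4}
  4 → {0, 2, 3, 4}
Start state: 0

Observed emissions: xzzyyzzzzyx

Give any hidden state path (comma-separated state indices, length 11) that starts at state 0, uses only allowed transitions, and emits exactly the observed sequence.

  pos 0: x in {0,3}, choose 0; start
  pos 1: z in {1,2}, choose 2; 0->2 ok
  pos 2: z in {1,2}, choose 1; 2->1 ok
  pos 3: y in {4}, choose 4; 1->4 ok
  pos 4: y in {4}, choose 4; 4->4 ok
  pos 5: z in {1,2}, choose 2; 4->2 ok
  pos 6: z in {1,2}, choose 2; 2->2 ok
  pos 7: z in {1,2}, choose 2; 2->2 ok
  pos 8: z in {1,2}, choose 1; 2->1 ok
  pos 9: y in {4}, choose 4; 1->4 ok
  pos 10: x in {0,3}, choose 3; 4->3 ok

0,2,1,4,4,2,2,2,1,4,3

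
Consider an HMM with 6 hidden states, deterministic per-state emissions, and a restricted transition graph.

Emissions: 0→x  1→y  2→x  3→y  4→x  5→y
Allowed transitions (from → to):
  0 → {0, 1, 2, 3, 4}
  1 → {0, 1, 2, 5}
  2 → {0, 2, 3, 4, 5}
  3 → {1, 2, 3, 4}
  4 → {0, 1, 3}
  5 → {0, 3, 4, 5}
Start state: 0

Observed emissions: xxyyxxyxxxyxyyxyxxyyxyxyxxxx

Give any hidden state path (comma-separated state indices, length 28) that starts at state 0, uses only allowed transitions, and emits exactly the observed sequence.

0,2,5,3,4,0,3,2,4,0,3,2,5,5,4,1,0,2,3,3,2,5,0,1,2,0,0,4

  pos 0: x in {0,2,4}, choose 0; start
  pos 1: x in {0,2,4}, choose 2; 0->2 ok
  pos 2: y in {1,3,5}, choose 5; 2->5 ok
  pos 3: y in {1,3,5}, choose 3; 5->3 ok
  pos 4: x in {0,2,4}, choose 4; 3->4 ok
  pos 5: x in {0,2,4}, choose 0; 4->0 ok
  pos 6: y in {1,3,5}, choose 3; 0->3 ok
  pos 7: x in {0,2,4}, choose 2; 3->2 ok
  pos 8: x in {0,2,4}, choose 4; 2->4 ok
  pos 9: x in {0,2,4}, choose 0; 4->0 ok
  pos 10: y in {1,3,5}, choose 3; 0->3 ok
  pos 11: x in {0,2,4}, choose 2; 3->2 ok
  pos 12: y in {1,3,5}, choose 5; 2->5 ok
  pos 13: y in {1,3,5}, choose 5; 5->5 ok
  pos 14: x in {0,2,4}, choose 4; 5->4 ok
  pos 15: y in {1,3,5}, choose 1; 4->1 ok
  pos 16: x in {0,2,4}, choose 0; 1->0 ok
  pos 17: x in {0,2,4}, choose 2; 0->2 ok
  pos 18: y in {1,3,5}, choose 3; 2->3 ok
  pos 19: y in {1,3,5}, choose 3; 3->3 ok
  pos 20: x in {0,2,4}, choose 2; 3->2 ok
  pos 21: y in {1,3,5}, choose 5; 2->5 ok
  pos 22: x in {0,2,4}, choose 0; 5->0 ok
  pos 23: y in {1,3,5}, choose 1; 0->1 ok
  pos 24: x in {0,2,4}, choose 2; 1->2 ok
  pos 25: x in {0,2,4}, choose 0; 2->0 ok
  pos 26: x in {0,2,4}, choose 0; 0->0 ok
  pos 27: x in {0,2,4}, choose 4; 0->4 ok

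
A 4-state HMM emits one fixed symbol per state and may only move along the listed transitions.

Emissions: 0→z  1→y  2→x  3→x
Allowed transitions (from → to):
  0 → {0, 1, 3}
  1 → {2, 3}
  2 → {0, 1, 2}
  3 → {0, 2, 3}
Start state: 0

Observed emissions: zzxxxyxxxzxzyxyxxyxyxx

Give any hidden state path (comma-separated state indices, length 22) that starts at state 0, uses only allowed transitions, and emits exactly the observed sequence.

0,0,3,2,2,1,3,2,2,0,3,0,1,2,1,2,2,1,2,1,2,2

  0: obs=z cand={0} pick 0 [start]
  1: obs=z cand={0} pick 0 [0->0 ok]
  2: obs=x cand={2,3} pick 3 [0->3 ok]
  3: obs=x cand={2,3} pick 2 [3->2 ok]
  4: obs=x cand={2,3} pick 2 [2->2 ok]
  5: obs=y cand={1} pick 1 [2->1 ok]
  6: obs=x cand={2,3} pick 3 [1->3 ok]
  7: obs=x cand={2,3} pick 2 [3->2 ok]
  8: obs=x cand={2,3} pick 2 [2->2 ok]
  9: obs=z cand={0} pick 0 [2->0 ok]
  10: obs=x cand={2,3} pick 3 [0->3 ok]
  11: obs=z cand={0} pick 0 [3->0 ok]
  12: obs=y cand={1} pick 1 [0->1 ok]
  13: obs=x cand={2,3} pick 2 [1->2 ok]
  14: obs=y cand={1} pick 1 [2->1 ok]
  15: obs=x cand={2,3} pick 2 [1->2 ok]
  16: obs=x cand={2,3} pick 2 [2->2 ok]
  17: obs=y cand={1} pick 1 [2->1 ok]
  18: obs=x cand={2,3} pick 2 [1->2 ok]
  19: obs=y cand={1} pick 1 [2->1 ok]
  20: obs=x cand={2,3} pick 2 [1->2 ok]
  21: obs=x cand={2,3} pick 2 [2->2 ok]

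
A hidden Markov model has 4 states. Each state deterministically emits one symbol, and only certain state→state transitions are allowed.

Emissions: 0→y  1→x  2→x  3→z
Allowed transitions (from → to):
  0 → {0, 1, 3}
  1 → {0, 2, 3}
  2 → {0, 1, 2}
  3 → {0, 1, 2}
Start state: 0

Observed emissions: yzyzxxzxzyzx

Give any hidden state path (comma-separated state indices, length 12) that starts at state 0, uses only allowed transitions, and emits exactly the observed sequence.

0,3,0,3,2,1,3,1,3,0,3,1

  [0] y  {0}  => 0  start
  [1] z  {3}  => 3  0->3 ok
  [2] y  {0}  => 0  3->0 ok
  [3] z  {3}  => 3  0->3 ok
  [4] x  {1,2}  => 2  3->2 ok
  [5] x  {1,2}  => 1  2->1 ok
  [6] z  {3}  => 3  1->3 ok
  [7] x  {1,2}  => 1  3->1 ok
  [8] z  {3}  => 3  1->3 ok
  [9] y  {0}  => 0  3->0 ok
  [10] z  {3}  => 3  0->3 ok
  [11] x  {1,2}  => 1  3->1 ok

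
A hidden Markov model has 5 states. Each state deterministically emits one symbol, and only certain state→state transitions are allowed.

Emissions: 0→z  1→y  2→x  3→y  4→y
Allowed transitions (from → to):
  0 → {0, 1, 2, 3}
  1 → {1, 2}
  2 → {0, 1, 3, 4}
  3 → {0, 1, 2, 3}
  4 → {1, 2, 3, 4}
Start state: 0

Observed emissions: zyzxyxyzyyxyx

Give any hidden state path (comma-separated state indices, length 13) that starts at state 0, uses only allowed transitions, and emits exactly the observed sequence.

0,3,0,2,1,2,3,0,3,3,2,1,2

  [0] z  {0}  => 0  start
  [1] y  {1,3,4}  => 3  0->3 ok
  [2] z  {0}  => 0  3->0 ok
  [3] x  {2}  => 2  0->2 ok
  [4] y  {1,3,4}  => 1  2->1 ok
  [5] x  {2}  => 2  1->2 ok
  [6] y  {1,3,4}  => 3  2->3 ok
  [7] z  {0}  => 0  3->0 ok
  [8] y  {1,3,4}  => 3  0->3 ok
  [9] y  {1,3,4}  => 3  3->3 ok
  [10] x  {2}  => 2  3->2 ok
  [11] y  {1,3,4}  => 1  2->1 ok
  [12] x  {2}  => 2  1->2 ok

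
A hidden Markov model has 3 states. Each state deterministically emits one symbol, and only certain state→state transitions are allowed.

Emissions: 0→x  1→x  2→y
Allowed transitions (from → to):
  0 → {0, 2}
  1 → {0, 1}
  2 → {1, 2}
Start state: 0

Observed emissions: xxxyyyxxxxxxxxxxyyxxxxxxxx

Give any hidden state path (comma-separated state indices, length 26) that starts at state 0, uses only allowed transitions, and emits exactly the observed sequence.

0,0,0,2,2,2,1,1,1,1,1,1,1,1,0,0,2,2,1,1,1,0,0,0,0,0

  pos 0: x in {0,1}, choose 0; start
  pos 1: x in {0,1}, choose 0; 0->0 ok
  pos 2: x in {0,1}, choose 0; 0->0 ok
  pos 3: y in {2}, choose 2; 0->2 ok
  pos 4: y in {2}, choose 2; 2->2 ok
  pos 5: y in {2}, choose 2; 2->2 ok
  pos 6: x in {0,1}, choose 1; 2->1 ok
  pos 7: x in {0,1}, choose 1; 1->1 ok
  pos 8: x in {0,1}, choose 1; 1->1 ok
  pos 9: x in {0,1}, choose 1; 1->1 ok
  pos 10: x in {0,1}, choose 1; 1->1 ok
  pos 11: x in {0,1}, choose 1; 1->1 ok
  pos 12: x in {0,1}, choose 1; 1->1 ok
  pos 13: x in {0,1}, choose 1; 1->1 ok
  pos 14: x in {0,1}, choose 0; 1->0 ok
  pos 15: x in {0,1}, choose 0; 0->0 ok
  pos 16: y in {2}, choose 2; 0->2 ok
  pos 17: y in {2}, choose 2; 2->2 ok
  pos 18: x in {0,1}, choose 1; 2->1 ok
  pos 19: x in {0,1}, choose 1; 1->1 ok
  pos 20: x in {0,1}, choose 1; 1->1 ok
  pos 21: x in {0,1}, choose 0; 1->0 ok
  pos 22: x in {0,1}, choose 0; 0->0 ok
  pos 23: x in {0,1}, choose 0; 0->0 ok
  pos 24: x in {0,1}, choose 0; 0->0 ok
  pos 25: x in {0,1}, choose 0; 0->0 ok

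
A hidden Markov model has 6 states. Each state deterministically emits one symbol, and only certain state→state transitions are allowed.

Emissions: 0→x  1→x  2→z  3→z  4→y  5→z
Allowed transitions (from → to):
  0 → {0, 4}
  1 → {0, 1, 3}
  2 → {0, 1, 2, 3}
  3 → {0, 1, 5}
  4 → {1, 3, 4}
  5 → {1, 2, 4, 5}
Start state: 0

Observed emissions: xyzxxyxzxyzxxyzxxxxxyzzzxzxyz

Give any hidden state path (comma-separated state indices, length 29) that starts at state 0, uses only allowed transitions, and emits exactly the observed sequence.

  [0] x  {0,1}  => 0  start
  [1] y  {4}  => 4  0->4 ok
  [2] z  {2,3,5}  => 3  4->3 ok
  [3] x  {0,1}  => 1  3->1 ok
  [4] x  {0,1}  => 0  1->0 ok
  [5] y  {4}  => 4  0->4 ok
  [6] x  {0,1}  => 1  4->1 ok
  [7] z  {2,3,5}  => 3  1->3 ok
  [8] x  {0,1}  => 0  3->0 ok
  [9] y  {4}  => 4  0->4 ok
  [10] z  {2,3,5}  => 3  4->3 ok
  [11] x  {0,1}  => 0  3->0 ok
  [12] x  {0,1}  => 0  0->0 ok
  [13] y  {4}  => 4  0->4 ok
  [14] z  {2,3,5}  => 3  4->3 ok
  [15] x  {0,1}  => 1  3->1 ok
  [16] x  {0,1}  => 1  1->1 ok
  [17] x  {0,1}  => 1  1->1 ok
  [18] x  {0,1}  => 1  1->1 ok
  [19] x  {0,1}  => 0  1->0 ok
  [20] y  {4}  => 4  0->4 ok
  [21] z  {2,3,5}  => 3  4->3 ok
  [22] z  {2,3,5}  => 5  3->5 ok
  [23] z  {2,3,5}  => 5  5->5 ok
  [24] x  {0,1}  => 1  5->1 ok
  [25] z  {2,3,5}  => 3  1->3 ok
  [26] x  {0,1}  => 0  3->0 ok
  [27] y  {4}  => 4  0->4 ok
  [28] z  {2,3,5}  => 3  4->3 ok

0,4,3,1,0,4,1,3,0,4,3,0,0,4,3,1,1,1,1,0,4,3,5,5,1,3,0,4,3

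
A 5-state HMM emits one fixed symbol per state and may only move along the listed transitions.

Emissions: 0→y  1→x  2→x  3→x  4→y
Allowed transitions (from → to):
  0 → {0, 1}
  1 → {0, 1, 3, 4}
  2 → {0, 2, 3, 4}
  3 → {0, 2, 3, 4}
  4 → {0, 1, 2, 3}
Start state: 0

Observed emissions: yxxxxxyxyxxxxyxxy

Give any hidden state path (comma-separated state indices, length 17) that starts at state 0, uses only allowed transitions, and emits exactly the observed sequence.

  [0] y  {0,4}  => 0  start
  [1] x  {1,2,3}  => 1  0->1 ok
  [2] x  {1,2,3}  => 3  1->3 ok
  [3] x  {1,2,3}  => 2  3->2 ok
  [4] x  {1,2,3}  => 2  2->2 ok
  [5] x  {1,2,3}  => 2  2->2 ok
  [6] y  {0,4}  => 4  2->4 ok
  [7] x  {1,2,3}  => 2  4->2 ok
  [8] y  {0,4}  => 4  2->4 ok
  [9] x  {1,2,3}  => 1  4->1 ok
  [10] x  {1,2,3}  => 3  1->3 ok
  [11] x  {1,2,3}  => 2  3->2 ok
  [12] x  {1,2,3}  => 3  2->3 ok
  [13] y  {0,4}  => 0  3->0 ok
  [14] x  {1,2,3}  => 1  0->1 ok
  [15] x  {1,2,3}  => 1  1->1 ok
  [16] y  {0,4}  => 4  1->4 ok

0,1,3,2,2,2,4,2,4,1,3,2,3,0,1,1,4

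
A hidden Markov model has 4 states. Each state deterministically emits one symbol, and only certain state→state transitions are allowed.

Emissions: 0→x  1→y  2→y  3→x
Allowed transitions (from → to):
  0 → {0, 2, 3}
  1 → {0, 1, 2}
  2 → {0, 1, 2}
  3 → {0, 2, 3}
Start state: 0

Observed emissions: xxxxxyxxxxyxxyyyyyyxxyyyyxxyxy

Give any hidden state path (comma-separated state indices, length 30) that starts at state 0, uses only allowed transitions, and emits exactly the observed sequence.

  0: obs=x cand={0,3} pick 0 [start]
  1: obs=x cand={0,3} pick 0 [0->0 ok]
  2: obs=x cand={0,3} pick 0 [0->0 ok]
  3: obs=x cand={0,3} pick 0 [0->0 ok]
  4: obs=x cand={0,3} pick 3 [0->3 ok]
  5: obs=y cand={1,2} pick 2 [3->2 ok]
  6: obs=x cand={0,3} pick 0 [2->0 ok]
  7: obs=x cand={0,3} pick 3 [0->3 ok]
  8: obs=x cand={0,3} pick 3 [3->3 ok]
  9: obs=x cand={0,3} pick 0 [3->0 ok]
  10: obs=y cand={1,2} pick 2 [0->2 ok]
  11: obs=x cand={0,3} pick 0 [2->0 ok]
  12: obs=x cand={0,3} pick 3 [0->3 ok]
  13: obs=y cand={1,2} pick 2 [3->2 ok]
  14: obs=y cand={1,2} pick 1 [2->1 ok]
  15: obs=y cand={1,2} pick 2 [1->2 ok]
  16: obs=y cand={1,2} pick 2 [2->2 ok]
  17: obs=y cand={1,2} pick 2 [2->2 ok]
  18: obs=y cand={1,2} pick 2 [2->2 ok]
  19: obs=x cand={0,3} pick 0 [2->0 ok]
  20: obs=x cand={0,3} pick 3 [0->3 ok]
  21: obs=y cand={1,2} pick 2 [3->2 ok]
  22: obs=y cand={1,2} pick 2 [2->2 ok]
  23: obs=y cand={1,2} pick 2 [2->2 ok]
  24: obs=y cand={1,2} pick 2 [2->2 ok]
  25: obs=x cand={0,3} pick 0 [2->0 ok]
  26: obs=x cand={0,3} pick 0 [0->0 ok]
  27: obs=y cand={1,2} pick 2 [0->2 ok]
  28: obs=x cand={0,3} pick 0 [2->0 ok]
  29: obs=y cand={1,2} pick 2 [0->2 ok]

0,0,0,0,3,2,0,3,3,0,2,0,3,2,1,2,2,2,2,0,3,2,2,2,2,0,0,2,0,2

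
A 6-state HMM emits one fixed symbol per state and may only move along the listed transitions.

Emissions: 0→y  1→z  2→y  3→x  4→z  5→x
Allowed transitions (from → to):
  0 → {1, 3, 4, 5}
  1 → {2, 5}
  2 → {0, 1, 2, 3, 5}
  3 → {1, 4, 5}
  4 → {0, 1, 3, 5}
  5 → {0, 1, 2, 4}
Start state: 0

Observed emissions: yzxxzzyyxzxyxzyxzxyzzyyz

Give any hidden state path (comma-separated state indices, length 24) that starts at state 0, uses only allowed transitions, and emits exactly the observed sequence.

  [0] y  {0,2}  => 0  start
  [1] z  {1,4}  => 4  0->4 ok
  [2] x  {3,5}  => 3  4->3 ok
  [3] x  {3,5}  => 5  3->5 ok
  [4] z  {1,4}  => 4  5->4 ok
  [5] z  {1,4}  => 1  4->1 ok
  [6] y  {0,2}  => 2  1->2 ok
  [7] y  {0,2}  => 0  2->0 ok
  [8] x  {3,5}  => 3  0->3 ok
  [9] z  {1,4}  => 4  3->4 ok
  [10] x  {3,5}  => 5  4->5 ok
  [11] y  {0,2}  => 2  5->2 ok
  [12] x  {3,5}  => 3  2->3 ok
  [13] z  {1,4}  => 4  3->4 ok
  [14] y  {0,2}  => 0  4->0 ok
  [15] x  {3,5}  => 3  0->3 ok
  [16] z  {1,4}  => 1  3->1 ok
  [17] x  {3,5}  => 5  1->5 ok
  [18] y  {0,2}  => 0  5->0 ok
  [19] z  {1,4}  => 4  0->4 ok
  [20] z  {1,4}  => 1  4->1 ok
  [21] y  {0,2}  => 2  1->2 ok
  [22] y  {0,2}  => 0  2->0 ok
  [23] z  {1,4}  => 4  0->4 ok

0,4,3,5,4,1,2,0,3,4,5,2,3,4,0,3,1,5,0,4,1,2,0,4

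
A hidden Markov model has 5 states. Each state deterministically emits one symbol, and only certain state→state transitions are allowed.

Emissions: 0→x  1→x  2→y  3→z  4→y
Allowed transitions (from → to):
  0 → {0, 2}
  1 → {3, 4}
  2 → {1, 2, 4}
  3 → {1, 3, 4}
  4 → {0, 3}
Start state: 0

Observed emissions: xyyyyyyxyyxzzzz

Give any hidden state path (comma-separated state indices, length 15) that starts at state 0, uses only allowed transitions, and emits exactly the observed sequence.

  [0] x  {0,1}  => 0  start
  [1] y  {2,4}  => 2  0->2 ok
  [2] y  {2,4}  => 2  2->2 ok
  [3] y  {2,4}  => 2  2->2 ok
  [4] y  {2,4}  => 2  2->2 ok
  [5] y  {2,4}  => 2  2->2 ok
  [6] y  {2,4}  => 4  2->4 ok
  [7] x  {0,1}  => 0  4->0 ok
  [8] y  {2,4}  => 2  0->2 ok
  [9] y  {2,4}  => 2  2->2 ok
  [10] x  {0,1}  => 1  2->1 ok
  [11] z  {3}  => 3  1->3 ok
  [12] z  {3}  => 3  3->3 ok
  [13] z  {3}  => 3  3->3 ok
  [14] z  {3}  => 3  3->3 ok

0,2,2,2,2,2,4,0,2,2,1,3,3,3,3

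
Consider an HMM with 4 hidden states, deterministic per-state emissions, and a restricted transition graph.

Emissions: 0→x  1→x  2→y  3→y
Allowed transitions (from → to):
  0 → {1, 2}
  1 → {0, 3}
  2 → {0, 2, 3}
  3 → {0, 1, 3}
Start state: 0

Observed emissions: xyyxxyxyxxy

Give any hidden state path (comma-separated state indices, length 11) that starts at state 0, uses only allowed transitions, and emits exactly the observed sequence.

  0: obs=x cand={0,1} pick 0 [start]
  1: obs=y cand={2,3} pick 2 [0->2 ok]
  2: obs=y cand={2,3} pick 3 [2->3 ok]
  3: obs=x cand={0,1} pick 0 [3->0 ok]
  4: obs=x cand={0,1} pick 1 [0->1 ok]
  5: obs=y cand={2,3} pick 3 [1->3 ok]
  6: obs=x cand={0,1} pick 0 [3->0 ok]
  7: obs=y cand={2,3} pick 2 [0->2 ok]
  8: obs=x cand={0,1} pick 0 [2->0 ok]
  9: obs=x cand={0,1} pick 1 [0->1 ok]
  10: obs=y cand={2,3} pick 3 [1->3 ok]

0,2,3,0,1,3,0,2,0,1,3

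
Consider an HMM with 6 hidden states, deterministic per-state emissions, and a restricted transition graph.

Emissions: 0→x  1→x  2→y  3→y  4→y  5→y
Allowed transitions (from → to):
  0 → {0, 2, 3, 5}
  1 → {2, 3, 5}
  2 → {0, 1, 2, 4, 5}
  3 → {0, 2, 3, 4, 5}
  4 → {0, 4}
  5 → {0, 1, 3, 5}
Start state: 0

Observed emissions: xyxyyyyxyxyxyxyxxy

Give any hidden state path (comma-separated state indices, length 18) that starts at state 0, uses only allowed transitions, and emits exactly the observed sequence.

  [0] x  {0,1}  => 0  start
  [1] y  {2,3,4,5}  => 5  0->5 ok
  [2] x  {0,1}  => 1  5->1 ok
  [3] y  {2,3,4,5}  => 3  1->3 ok
  [4] y  {2,3,4,5}  => 2  3->2 ok
  [5] y  {2,3,4,5}  => 2  2->2 ok
  [6] y  {2,3,4,5}  => 4  2->4 ok
  [7] x  {0,1}  => 0  4->0 ok
  [8] y  {2,3,4,5}  => 5  0->5 ok
  [9] x  {0,1}  => 1  5->1 ok
  [10] y  {2,3,4,5}  => 2  1->2 ok
  [11] x  {0,1}  => 1  2->1 ok
  [12] y  {2,3,4,5}  => 5  1->5 ok
  [13] x  {0,1}  => 1  5->1 ok
  [14] y  {2,3,4,5}  => 2  1->2 ok
  [15] x  {0,1}  => 0  2->0 ok
  [16] x  {0,1}  => 0  0->0 ok
  [17] y  {2,3,4,5}  => 5  0->5 ok

0,5,1,3,2,2,4,0,5,1,2,1,5,1,2,0,0,5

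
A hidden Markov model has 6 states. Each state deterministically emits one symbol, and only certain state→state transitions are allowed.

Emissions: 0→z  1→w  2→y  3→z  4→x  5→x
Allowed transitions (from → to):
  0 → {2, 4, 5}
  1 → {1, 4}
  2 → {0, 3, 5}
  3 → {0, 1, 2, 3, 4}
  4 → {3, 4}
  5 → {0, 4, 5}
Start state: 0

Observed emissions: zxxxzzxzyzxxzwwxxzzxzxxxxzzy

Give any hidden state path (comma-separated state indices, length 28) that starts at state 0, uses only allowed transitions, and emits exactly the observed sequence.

  [0] z  {0,3}  => 0  start
  [1] x  {4,5}  => 5  0->5 ok
  [2] x  {4,5}  => 4  5->4 ok
  [3] x  {4,5}  => 4  4->4 ok
  [4] z  {0,3}  => 3  4->3 ok
  [5] z  {0,3}  => 0  3->0 ok
  [6] x  {4,5}  => 5  0->5 ok
  [7] z  {0,3}  => 0  5->0 ok
  [8] y  {2}  => 2  0->2 ok
  [9] z  {0,3}  => 3  2->3 ok
  [10] x  {4,5}  => 4  3->4 ok
  [11] x  {4,5}  => 4  4->4 ok
  [12] z  {0,3}  => 3  4->3 ok
  [13] w  {1}  => 1  3->1 ok
  [14] w  {1}  => 1  1->1 ok
  [15] x  {4,5}  => 4  1->4 ok
  [16] x  {4,5}  => 4  4->4 ok
  [17] z  {0,3}  => 3  4->3 ok
  [18] z  {0,3}  => 0  3->0 ok
  [19] x  {4,5}  => 5  0->5 ok
  [20] z  {0,3}  => 0  5->0 ok
  [21] x  {4,5}  => 5  0->5 ok
  [22] x  {4,5}  => 5  5->5 ok
  [23] x  {4,5}  => 4  5->4 ok
  [24] x  {4,5}  => 4  4->4 ok
  [25] z  {0,3}  => 3  4->3 ok
  [26] z  {0,3}  => 3  3->3 ok
  [27] y  {2}  => 2  3->2 ok

0,5,4,4,3,0,5,0,2,3,4,4,3,1,1,4,4,3,0,5,0,5,5,4,4,3,3,2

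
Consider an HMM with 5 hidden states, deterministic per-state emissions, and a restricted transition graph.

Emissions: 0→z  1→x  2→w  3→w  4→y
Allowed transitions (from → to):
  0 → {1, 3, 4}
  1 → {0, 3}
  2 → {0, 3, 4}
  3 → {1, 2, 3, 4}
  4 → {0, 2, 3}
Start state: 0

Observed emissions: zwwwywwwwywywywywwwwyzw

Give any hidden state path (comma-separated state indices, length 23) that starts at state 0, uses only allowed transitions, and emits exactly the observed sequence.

0,3,3,2,4,3,3,2,3,4,3,4,2,4,3,4,2,3,3,3,4,0,3

  0: obs=z cand={0} pick 0 [start]
  1: obs=w cand={2,3} pick 3 [0->3 ok]
  2: obs=w cand={2,3} pick 3 [3->3 ok]
  3: obs=w cand={2,3} pick 2 [3->2 ok]
  4: obs=y cand={4} pick 4 [2->4 ok]
  5: obs=w cand={2,3} pick 3 [4->3 ok]
  6: obs=w cand={2,3} pick 3 [3->3 ok]
  7: obs=w cand={2,3} pick 2 [3->2 ok]
  8: obs=w cand={2,3} pick 3 [2->3 ok]
  9: obs=y cand={4} pick 4 [3->4 ok]
  10: obs=w cand={2,3} pick 3 [4->3 ok]
  11: obs=y cand={4} pick 4 [3->4 ok]
  12: obs=w cand={2,3} pick 2 [4->2 ok]
  13: obs=y cand={4} pick 4 [2->4 ok]
  14: obs=w cand={2,3} pick 3 [4->3 ok]
  15: obs=y cand={4} pick 4 [3->4 ok]
  16: obs=w cand={2,3} pick 2 [4->2 ok]
  17: obs=w cand={2,3} pick 3 [2->3 ok]
  18: obs=w cand={2,3} pick 3 [3->3 ok]
  19: obs=w cand={2,3} pick 3 [3->3 ok]
  20: obs=y cand={4} pick 4 [3->4 ok]
  21: obs=z cand={0} pick 0 [4->0 ok]
  22: obs=w cand={2,3} pick 3 [0->3 ok]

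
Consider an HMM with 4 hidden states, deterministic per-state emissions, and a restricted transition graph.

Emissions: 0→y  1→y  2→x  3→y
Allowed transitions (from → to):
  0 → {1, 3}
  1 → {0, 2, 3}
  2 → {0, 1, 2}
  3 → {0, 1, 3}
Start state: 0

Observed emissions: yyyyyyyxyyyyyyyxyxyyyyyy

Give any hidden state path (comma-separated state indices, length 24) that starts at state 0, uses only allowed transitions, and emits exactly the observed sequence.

0,1,3,0,1,0,1,2,1,3,3,1,3,0,1,2,1,2,0,1,3,1,0,1

  [0] y  {0,1,3}  => 0  start
  [1] y  {0,1,3}  => 1  0->1 ok
  [2] y  {0,1,3}  => 3  1->3 ok
  [3] y  {0,1,3}  => 0  3->0 ok
  [4] y  {0,1,3}  => 1  0->1 ok
  [5] y  {0,1,3}  => 0  1->0 ok
  [6] y  {0,1,3}  => 1  0->1 ok
  [7] x  {2}  => 2  1->2 ok
  [8] y  {0,1,3}  => 1  2->1 ok
  [9] y  {0,1,3}  => 3  1->3 ok
  [10] y  {0,1,3}  => 3  3->3 ok
  [11] y  {0,1,3}  => 1  3->1 ok
  [12] y  {0,1,3}  => 3  1->3 ok
  [13] y  {0,1,3}  => 0  3->0 ok
  [14] y  {0,1,3}  => 1  0->1 ok
  [15] x  {2}  => 2  1->2 ok
  [16] y  {0,1,3}  => 1  2->1 ok
  [17] x  {2}  => 2  1->2 ok
  [18] y  {0,1,3}  => 0  2->0 ok
  [19] y  {0,1,3}  => 1  0->1 ok
  [20] y  {0,1,3}  => 3  1->3 ok
  [21] y  {0,1,3}  => 1  3->1 ok
  [22] y  {0,1,3}  => 0  1->0 ok
  [23] y  {0,1,3}  => 1  0->1 ok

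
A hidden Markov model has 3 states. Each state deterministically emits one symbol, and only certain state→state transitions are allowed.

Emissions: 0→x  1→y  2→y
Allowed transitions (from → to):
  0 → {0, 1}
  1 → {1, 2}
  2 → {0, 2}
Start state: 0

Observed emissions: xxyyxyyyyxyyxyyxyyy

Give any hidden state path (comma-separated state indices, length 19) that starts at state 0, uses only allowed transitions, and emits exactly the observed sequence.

0,0,1,2,0,1,2,2,2,0,1,2,0,1,2,0,1,1,1

  0: obs=x cand={0} pick 0 [start]
  1: obs=x cand={0} pick 0 [0->0 ok]
  2: obs=y cand={1,2} pick 1 [0->1 ok]
  3: obs=y cand={1,2} pick 2 [1->2 ok]
  4: obs=x cand={0} pick 0 [2->0 ok]
  5: obs=y cand={1,2} pick 1 [0->1 ok]
  6: obs=y cand={1,2} pick 2 [1->2 ok]
  7: obs=y cand={1,2} pick 2 [2->2 ok]
  8: obs=y cand={1,2} pick 2 [2->2 ok]
  9: obs=x cand={0} pick 0 [2->0 ok]
  10: obs=y cand={1,2} pick 1 [0->1 ok]
  11: obs=y cand={1,2} pick 2 [1->2 ok]
  12: obs=x cand={0} pick 0 [2->0 ok]
  13: obs=y cand={1,2} pick 1 [0->1 ok]
  14: obs=y cand={1,2} pick 2 [1->2 ok]
  15: obs=x cand={0} pick 0 [2->0 ok]
  16: obs=y cand={1,2} pick 1 [0->1 ok]
  17: obs=y cand={1,2} pick 1 [1->1 ok]
  18: obs=y cand={1,2} pick 1 [1->1 ok]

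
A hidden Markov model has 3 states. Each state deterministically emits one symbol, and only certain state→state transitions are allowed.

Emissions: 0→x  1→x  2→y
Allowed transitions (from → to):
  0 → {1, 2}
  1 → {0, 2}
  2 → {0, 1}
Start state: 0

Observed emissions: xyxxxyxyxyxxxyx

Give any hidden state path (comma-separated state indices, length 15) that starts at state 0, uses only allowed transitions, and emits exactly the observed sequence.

0,2,1,0,1,2,1,2,1,2,1,0,1,2,1

  [0] x  {0,1}  => 0  start
  [1] y  {2}  => 2  0->2 ok
  [2] x  {0,1}  => 1  2->1 ok
  [3] x  {0,1}  => 0  1->0 ok
  [4] x  {0,1}  => 1  0->1 ok
  [5] y  {2}  => 2  1->2 ok
  [6] x  {0,1}  => 1  2->1 ok
  [7] y  {2}  => 2  1->2 ok
  [8] x  {0,1}  => 1  2->1 ok
  [9] y  {2}  => 2  1->2 ok
  [10] x  {0,1}  => 1  2->1 ok
  [11] x  {0,1}  => 0  1->0 ok
  [12] x  {0,1}  => 1  0->1 ok
  [13] y  {2}  => 2  1->2 ok
  [14] x  {0,1}  => 1  2->1 ok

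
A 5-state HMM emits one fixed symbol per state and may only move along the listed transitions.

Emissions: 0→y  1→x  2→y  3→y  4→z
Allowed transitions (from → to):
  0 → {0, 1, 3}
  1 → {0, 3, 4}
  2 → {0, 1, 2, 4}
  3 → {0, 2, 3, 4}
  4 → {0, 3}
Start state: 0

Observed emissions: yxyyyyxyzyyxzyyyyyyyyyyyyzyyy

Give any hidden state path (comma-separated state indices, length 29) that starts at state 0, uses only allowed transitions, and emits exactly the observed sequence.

0,1,0,0,0,0,1,3,4,3,0,1,4,3,2,2,0,0,3,0,0,3,2,0,3,4,0,0,3

  t0 'y' -> {0,2,3}, take 0 (start)
  t1 'x' -> {1}, take 1 (0->1 ok)
  t2 'y' -> {0,2,3}, take 0 (1->0 ok)
  t3 'y' -> {0,2,3}, take 0 (0->0 ok)
  t4 'y' -> {0,2,3}, take 0 (0->0 ok)
  t5 'y' -> {0,2,3}, take 0 (0->0 ok)
  t6 'x' -> {1}, take 1 (0->1 ok)
  t7 'y' -> {0,2,3}, take 3 (1->3 ok)
  t8 'z' -> {4}, take 4 (3->4 ok)
  t9 'y' -> {0,2,3}, take 3 (4->3 ok)
  t10 'y' -> {0,2,3}, take 0 (3->0 ok)
  t11 'x' -> {1}, take 1 (0->1 ok)
  t12 'z' -> {4}, take 4 (1->4 ok)
  t13 'y' -> {0,2,3}, take 3 (4->3 ok)
  t14 'y' -> {0,2,3}, take 2 (3->2 ok)
  t15 'y' -> {0,2,3}, take 2 (2->2 ok)
  t16 'y' -> {0,2,3}, take 0 (2->0 ok)
  t17 'y' -> {0,2,3}, take 0 (0->0 ok)
  t18 'y' -> {0,2,3}, take 3 (0->3 ok)
  t19 'y' -> {0,2,3}, take 0 (3->0 ok)
  t20 'y' -> {0,2,3}, take 0 (0->0 ok)
  t21 'y' -> {0,2,3}, take 3 (0->3 ok)
  t22 'y' -> {0,2,3}, take 2 (3->2 ok)
  t23 'y' -> {0,2,3}, take 0 (2->0 ok)
  t24 'y' -> {0,2,3}, take 3 (0->3 ok)
  t25 'z' -> {4}, take 4 (3->4 ok)
  t26 'y' -> {0,2,3}, take 0 (4->0 ok)
  t27 'y' -> {0,2,3}, take 0 (0->0 ok)
  t28 'y' -> {0,2,3}, take 3 (0->3 ok)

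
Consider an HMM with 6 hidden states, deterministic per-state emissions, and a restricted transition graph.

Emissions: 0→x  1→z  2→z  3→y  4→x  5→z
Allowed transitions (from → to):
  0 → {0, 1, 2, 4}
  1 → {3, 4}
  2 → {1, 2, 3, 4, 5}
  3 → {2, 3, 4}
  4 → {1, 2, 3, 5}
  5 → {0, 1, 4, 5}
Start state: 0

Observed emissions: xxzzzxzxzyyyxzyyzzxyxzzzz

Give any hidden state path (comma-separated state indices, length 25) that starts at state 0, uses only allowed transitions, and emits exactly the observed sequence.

  0: obs=x cand={0,4} pick 0 [start]
  1: obs=x cand={0,4} pick 0 [0->0 ok]
  2: obs=z cand={1,2,5} pick 2 [0->2 ok]
  3: obs=z cand={1,2,5} pick 5 [2->5 ok]
  4: obs=z cand={1,2,5} pick 5 [5->5 ok]
  5: obs=x cand={0,4} pick 4 [5->4 ok]
  6: obs=z cand={1,2,5} pick 5 [4->5 ok]
  7: obs=x cand={0,4} pick 4 [5->4 ok]
  8: obs=z cand={1,2,5} pick 1 [4->1 ok]
  9: obs=y cand={3} pick 3 [1->3 ok]
  10: obs=y cand={3} pick 3 [3->3 ok]
  11: obs=y cand={3} pick 3 [3->3 ok]
  12: obs=x cand={0,4} pick 4 [3->4 ok]
  13: obs=z cand={1,2,5} pick 2 [4->2 ok]
  14: obs=y cand={3} pick 3 [2->3 ok]
  15: obs=y cand={3} pick 3 [3->3 ok]
  16: obs=z cand={1,2,5} pick 2 [3->2 ok]
  17: obs=z cand={1,2,5} pick 5 [2->5 ok]
  18: obs=x cand={0,4} pick 4 [5->4 ok]
  19: obs=y cand={3} pick 3 [4->3 ok]
  20: obs=x cand={0,4} pick 4 [3->4 ok]
  21: obs=z cand={1,2,5} pick 2 [4->2 ok]
  22: obs=z cand={1,2,5} pick 2 [2->2 ok]
  23: obs=z cand={1,2,5} pick 2 [2->2 ok]
  24: obs=z cand={1,2,5} pick 2 [2->2 ok]

0,0,2,5,5,4,5,4,1,3,3,3,4,2,3,3,2,5,4,3,4,2,2,2,2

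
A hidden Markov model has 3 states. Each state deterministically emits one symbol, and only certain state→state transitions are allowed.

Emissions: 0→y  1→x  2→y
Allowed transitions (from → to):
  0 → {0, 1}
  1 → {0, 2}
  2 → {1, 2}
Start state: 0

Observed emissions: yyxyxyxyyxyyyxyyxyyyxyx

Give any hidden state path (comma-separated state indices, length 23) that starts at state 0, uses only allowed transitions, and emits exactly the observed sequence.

0,0,1,2,1,2,1,0,0,1,2,2,2,1,0,0,1,2,2,2,1,2,1

  pos 0: y in {0,2}, choose 0; start
  pos 1: y in {0,2}, choose 0; 0->0 ok
  pos 2: x in {1}, choose 1; 0->1 ok
  pos 3: y in {0,2}, choose 2; 1->2 ok
  pos 4: x in {1}, choose 1; 2->1 ok
  pos 5: y in {0,2}, choose 2; 1->2 ok
  pos 6: x in {1}, choose 1; 2->1 ok
  pos 7: y in {0,2}, choose 0; 1->0 ok
  pos 8: y in {0,2}, choose 0; 0->0 ok
  pos 9: x in {1}, choose 1; 0->1 ok
  pos 10: y in {0,2}, choose 2; 1->2 ok
  pos 11: y in {0,2}, choose 2; 2->2 ok
  pos 12: y in {0,2}, choose 2; 2->2 ok
  pos 13: x in {1}, choose 1; 2->1 ok
  pos 14: y in {0,2}, choose 0; 1->0 ok
  pos 15: y in {0,2}, choose 0; 0->0 ok
  pos 16: x in {1}, choose 1; 0->1 ok
  pos 17: y in {0,2}, choose 2; 1->2 ok
  pos 18: y in {0,2}, choose 2; 2->2 ok
  pos 19: y in {0,2}, choose 2; 2->2 ok
  pos 20: x in {1}, choose 1; 2->1 ok
  pos 21: y in {0,2}, choose 2; 1->2 ok
  pos 22: x in {1}, choose 1; 2->1 ok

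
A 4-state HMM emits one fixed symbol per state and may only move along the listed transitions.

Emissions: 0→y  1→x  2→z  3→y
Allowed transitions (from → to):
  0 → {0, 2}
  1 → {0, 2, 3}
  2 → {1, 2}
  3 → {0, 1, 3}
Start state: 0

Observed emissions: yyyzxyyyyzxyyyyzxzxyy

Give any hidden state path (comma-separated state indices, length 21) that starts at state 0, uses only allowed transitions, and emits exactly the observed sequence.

  [0] y  {0,3}  => 0  start
  [1] y  {0,3}  => 0  0->0 ok
  [2] y  {0,3}  => 0  0->0 ok
  [3] z  {2}  => 2  0->2 ok
  [4] x  {1}  => 1  2->1 ok
  [5] y  {0,3}  => 3  1->3 ok
  [6] y  {0,3}  => 0  3->0 ok
  [7] y  {0,3}  => 0  0->0 ok
  [8] y  {0,3}  => 0  0->0 ok
  [9] z  {2}  => 2  0->2 ok
  [10] x  {1}  => 1  2->1 ok
  [11] y  {0,3}  => 3  1->3 ok
  [12] y  {0,3}  => 3  3->3 ok
  [13] y  {0,3}  => 0  3->0 ok
  [14] y  {0,3}  => 0  0->0 ok
  [15] z  {2}  => 2  0->2 ok
  [16] x  {1}  => 1  2->1 ok
  [17] z  {2}  => 2  1->2 ok
  [18] x  {1}  => 1  2->1 ok
  [19] y  {0,3}  => 3  1->3 ok
  [20] y  {0,3}  => 3  3->3 ok

0,0,0,2,1,3,0,0,0,2,1,3,3,0,0,2,1,2,1,3,3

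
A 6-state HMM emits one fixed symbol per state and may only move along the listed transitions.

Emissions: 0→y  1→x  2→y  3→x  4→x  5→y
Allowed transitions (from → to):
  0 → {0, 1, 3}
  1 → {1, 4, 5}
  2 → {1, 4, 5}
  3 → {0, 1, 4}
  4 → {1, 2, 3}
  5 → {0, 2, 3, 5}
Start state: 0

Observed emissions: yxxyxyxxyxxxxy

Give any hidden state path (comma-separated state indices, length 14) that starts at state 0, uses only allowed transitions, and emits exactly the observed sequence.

0,3,4,2,4,2,4,3,0,3,1,1,4,2

  t0 'y' -> {0,2,5}, take 0 (start)
  t1 'x' -> {1,3,4}, take 3 (0->3 ok)
  t2 'x' -> {1,3,4}, take 4 (3->4 ok)
  t3 'y' -> {0,2,5}, take 2 (4->2 ok)
  t4 'x' -> {1,3,4}, take 4 (2->4 ok)
  t5 'y' -> {0,2,5}, take 2 (4->2 ok)
  t6 'x' -> {1,3,4}, take 4 (2->4 ok)
  t7 'x' -> {1,3,4}, take 3 (4->3 ok)
  t8 'y' -> {0,2,5}, take 0 (3->0 ok)
  t9 'x' -> {1,3,4}, take 3 (0->3 ok)
  t10 'x' -> {1,3,4}, take 1 (3->1 ok)
  t11 'x' -> {1,3,4}, take 1 (1->1 ok)
  t12 'x' -> {1,3,4}, take 4 (1->4 ok)
  t13 'y' -> {0,2,5}, take 2 (4->2 ok)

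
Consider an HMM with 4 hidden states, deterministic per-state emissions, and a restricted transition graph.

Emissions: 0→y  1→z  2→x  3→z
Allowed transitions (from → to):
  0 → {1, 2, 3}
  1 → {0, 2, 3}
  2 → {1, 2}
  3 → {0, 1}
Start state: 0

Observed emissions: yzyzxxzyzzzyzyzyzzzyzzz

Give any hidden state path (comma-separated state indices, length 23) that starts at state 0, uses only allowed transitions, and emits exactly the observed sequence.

0,3,0,1,2,2,1,0,3,1,3,0,3,0,1,0,3,1,3,0,3,1,3

  t0 'y' -> {0}, take 0 (start)
  t1 'z' -> {1,3}, take 3 (0->3 ok)
  t2 'y' -> {0}, take 0 (3->0 ok)
  t3 'z' -> {1,3}, take 1 (0->1 ok)
  t4 'x' -> {2}, take 2 (1->2 ok)
  t5 'x' -> {2}, take 2 (2->2 ok)
  t6 'z' -> {1,3}, take 1 (2->1 ok)
  t7 'y' -> {0}, take 0 (1->0 ok)
  t8 'z' -> {1,3}, take 3 (0->3 ok)
  t9 'z' -> {1,3}, take 1 (3->1 ok)
  t10 'z' -> {1,3}, take 3 (1->3 ok)
  t11 'y' -> {0}, take 0 (3->0 ok)
  t12 'z' -> {1,3}, take 3 (0->3 ok)
  t13 'y' -> {0}, take 0 (3->0 ok)
  t14 'z' -> {1,3}, take 1 (0->1 ok)
  t15 'y' -> {0}, take 0 (1->0 ok)
  t16 'z' -> {1,3}, take 3 (0->3 ok)
  t17 'z' -> {1,3}, take 1 (3->1 ok)
  t18 'z' -> {1,3}, take 3 (1->3 ok)
  t19 'y' -> {0}, take 0 (3->0 ok)
  t20 'z' -> {1,3}, take 3 (0->3 ok)
  t21 'z' -> {1,3}, take 1 (3->1 ok)
  t22 'z' -> {1,3}, take 3 (1->3 ok)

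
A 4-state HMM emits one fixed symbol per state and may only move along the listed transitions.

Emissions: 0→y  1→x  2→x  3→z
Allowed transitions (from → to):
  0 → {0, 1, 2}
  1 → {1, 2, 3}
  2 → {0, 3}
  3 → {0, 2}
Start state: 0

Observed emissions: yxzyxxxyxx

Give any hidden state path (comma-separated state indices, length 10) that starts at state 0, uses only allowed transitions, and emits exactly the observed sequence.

0,2,3,0,1,1,2,0,1,1

  t0 'y' -> {0}, take 0 (start)
  t1 'x' -> {1,2}, take 2 (0->2 ok)
  t2 'z' -> {3}, take 3 (2->3 ok)
  t3 'y' -> {0}, take 0 (3->0 ok)
  t4 'x' -> {1,2}, take 1 (0->1 ok)
  t5 'x' -> {1,2}, take 1 (1->1 ok)
  t6 'x' -> {1,2}, take 2 (1->2 ok)
  t7 'y' -> {0}, take 0 (2->0 ok)
  t8 'x' -> {1,2}, take 1 (0->1 ok)
  t9 'x' -> {1,2}, take 1 (1->1 ok)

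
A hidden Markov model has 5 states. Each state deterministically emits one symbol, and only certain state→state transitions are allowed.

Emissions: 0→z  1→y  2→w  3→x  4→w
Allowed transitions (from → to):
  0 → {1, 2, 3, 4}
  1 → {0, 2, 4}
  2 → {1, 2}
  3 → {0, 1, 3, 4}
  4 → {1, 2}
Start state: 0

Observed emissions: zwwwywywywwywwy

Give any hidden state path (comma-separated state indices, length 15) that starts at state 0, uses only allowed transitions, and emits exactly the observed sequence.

  0: obs=z cand={0} pick 0 [start]
  1: obs=w cand={2,4} pick 4 [0->4 ok]
  2: obs=w cand={2,4} pick 2 [4->2 ok]
  3: obs=w cand={2,4} pick 2 [2->2 ok]
  4: obs=y cand={1} pick 1 [2->1 ok]
  5: obs=w cand={2,4} pick 4 [1->4 ok]
  6: obs=y cand={1} pick 1 [4->1 ok]
  7: obs=w cand={2,4} pick 4 [1->4 ok]
  8: obs=y cand={1} pick 1 [4->1 ok]
  9: obs=w cand={2,4} pick 4 [1->4 ok]
  10: obs=w cand={2,4} pick 2 [4->2 ok]
  11: obs=y cand={1} pick 1 [2->1 ok]
  12: obs=w cand={2,4} pick 2 [1->2 ok]
  13: obs=w cand={2,4} pick 2 [2->2 ok]
  14: obs=y cand={1} pick 1 [2->1 ok]

0,4,2,2,1,4,1,4,1,4,2,1,2,2,1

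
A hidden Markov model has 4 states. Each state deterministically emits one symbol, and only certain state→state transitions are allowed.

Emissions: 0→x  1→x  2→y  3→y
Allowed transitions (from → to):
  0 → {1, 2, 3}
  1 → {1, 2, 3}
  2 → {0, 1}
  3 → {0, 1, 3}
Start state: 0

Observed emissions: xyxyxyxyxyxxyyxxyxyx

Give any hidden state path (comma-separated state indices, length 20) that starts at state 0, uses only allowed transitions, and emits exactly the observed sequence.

  [0] x  {0,1}  => 0  start
  [1] y  {2,3}  => 3  0->3 ok
  [2] x  {0,1}  => 0  3->0 ok
  [3] y  {2,3}  => 2  0->2 ok
  [4] x  {0,1}  => 0  2->0 ok
  [5] y  {2,3}  => 2  0->2 ok
  [6] x  {0,1}  => 0  2->0 ok
  [7] y  {2,3}  => 2  0->2 ok
  [8] x  {0,1}  => 1  2->1 ok
  [9] y  {2,3}  => 3  1->3 ok
  [10] x  {0,1}  => 1  3->1 ok
  [11] x  {0,1}  => 1  1->1 ok
  [12] y  {2,3}  => 3  1->3 ok
  [13] y  {2,3}  => 3  3->3 ok
  [14] x  {0,1}  => 1  3->1 ok
  [15] x  {0,1}  => 1  1->1 ok
  [16] y  {2,3}  => 3  1->3 ok
  [17] x  {0,1}  => 1  3->1 ok
  [18] y  {2,3}  => 3  1->3 ok
  [19] x  {0,1}  => 1  3->1 ok

0,3,0,2,0,2,0,2,1,3,1,1,3,3,1,1,3,1,3,1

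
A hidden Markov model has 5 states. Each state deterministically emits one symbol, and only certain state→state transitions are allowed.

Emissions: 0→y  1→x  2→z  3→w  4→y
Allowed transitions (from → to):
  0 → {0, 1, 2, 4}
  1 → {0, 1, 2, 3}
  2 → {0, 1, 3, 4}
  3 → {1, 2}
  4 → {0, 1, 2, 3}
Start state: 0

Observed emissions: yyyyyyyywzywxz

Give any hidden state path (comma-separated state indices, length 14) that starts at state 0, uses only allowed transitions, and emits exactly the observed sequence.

0,4,0,0,4,0,0,4,3,2,4,3,1,2

  [0] y  {0,4}  => 0  start
  [1] y  {0,4}  => 4  0->4 ok
  [2] y  {0,4}  => 0  4->0 ok
  [3] y  {0,4}  => 0  0->0 ok
  [4] y  {0,4}  => 4  0->4 ok
  [5] y  {0,4}  => 0  4->0 ok
  [6] y  {0,4}  => 0  0->0 ok
  [7] y  {0,4}  => 4  0->4 ok
  [8] w  {3}  => 3  4->3 ok
  [9] z  {2}  => 2  3->2 ok
  [10] y  {0,4}  => 4  2->4 ok
  [11] w  {3}  => 3  4->3 ok
  [12] x  {1}  => 1  3->1 ok
  [13] z  {2}  => 2  1->2 ok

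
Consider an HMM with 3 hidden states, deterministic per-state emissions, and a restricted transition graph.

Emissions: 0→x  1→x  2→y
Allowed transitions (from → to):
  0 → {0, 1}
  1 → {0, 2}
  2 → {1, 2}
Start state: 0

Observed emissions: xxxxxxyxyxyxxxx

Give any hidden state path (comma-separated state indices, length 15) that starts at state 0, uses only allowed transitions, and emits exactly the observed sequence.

0,0,0,0,0,1,2,1,2,1,2,1,0,0,1

  pos 0: x in {0,1}, choose 0; start
  pos 1: x in {0,1}, choose 0; 0->0 ok
  pos 2: x in {0,1}, choose 0; 0->0 ok
  pos 3: x in {0,1}, choose 0; 0->0 ok
  pos 4: x in {0,1}, choose 0; 0->0 ok
  pos 5: x in {0,1}, choose 1; 0->1 ok
  pos 6: y in {2}, choose 2; 1->2 ok
  pos 7: x in {0,1}, choose 1; 2->1 ok
  pos 8: y in {2}, choose 2; 1->2 ok
  pos 9: x in {0,1}, choose 1; 2->1 ok
  pos 10: y in {2}, choose 2; 1->2 ok
  pos 11: x in {0,1}, choose 1; 2->1 ok
  pos 12: x in {0,1}, choose 0; 1->0 ok
  pos 13: x in {0,1}, choose 0; 0->0 ok
  pos 14: x in {0,1}, choose 1; 0->1 ok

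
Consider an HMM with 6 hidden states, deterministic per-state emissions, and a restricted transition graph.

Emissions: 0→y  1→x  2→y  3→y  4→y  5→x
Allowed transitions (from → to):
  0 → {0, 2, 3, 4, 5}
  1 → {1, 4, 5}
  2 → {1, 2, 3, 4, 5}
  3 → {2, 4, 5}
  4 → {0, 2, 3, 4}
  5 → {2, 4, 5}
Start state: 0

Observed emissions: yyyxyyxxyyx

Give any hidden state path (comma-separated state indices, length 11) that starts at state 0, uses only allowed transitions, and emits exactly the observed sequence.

0,3,2,5,2,2,1,5,4,2,5

  t0 'y' -> {0,2,3,4}, take 0 (start)
  t1 'y' -> {0,2,3,4}, take 3 (0->3 ok)
  t2 'y' -> {0,2,3,4}, take 2 (3->2 ok)
  t3 'x' -> {1,5}, take 5 (2->5 ok)
  t4 'y' -> {0,2,3,4}, take 2 (5->2 ok)
  t5 'y' -> {0,2,3,4}, take 2 (2->2 ok)
  t6 'x' -> {1,5}, take 1 (2->1 ok)
  t7 'x' -> {1,5}, take 5 (1->5 ok)
  t8 'y' -> {0,2,3,4}, take 4 (5->4 ok)
  t9 'y' -> {0,2,3,4}, take 2 (4->2 ok)
  t10 'x' -> {1,5}, take 5 (2->5 ok)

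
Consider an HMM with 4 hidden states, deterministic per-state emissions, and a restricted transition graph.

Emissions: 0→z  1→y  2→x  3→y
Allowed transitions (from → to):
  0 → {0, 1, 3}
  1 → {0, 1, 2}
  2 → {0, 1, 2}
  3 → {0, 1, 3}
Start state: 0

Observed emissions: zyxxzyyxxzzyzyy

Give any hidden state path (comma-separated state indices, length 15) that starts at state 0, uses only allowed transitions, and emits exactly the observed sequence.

0,1,2,2,0,3,1,2,2,0,0,3,0,3,1

  [0] z  {0}  => 0  start
  [1] y  {1,3}  => 1  0->1 ok
  [2] x  {2}  => 2  1->2 ok
  [3] x  {2}  => 2  2->2 ok
  [4] z  {0}  => 0  2->0 ok
  [5] y  {1,3}  => 3  0->3 ok
  [6] y  {1,3}  => 1  3->1 ok
  [7] x  {2}  => 2  1->2 ok
  [8] x  {2}  => 2  2->2 ok
  [9] z  {0}  => 0  2->0 ok
  [10] z  {0}  => 0  0->0 ok
  [11] y  {1,3}  => 3  0->3 ok
  [12] z  {0}  => 0  3->0 ok
  [13] y  {1,3}  => 3  0->3 ok
  [14] y  {1,3}  => 1  3->1 ok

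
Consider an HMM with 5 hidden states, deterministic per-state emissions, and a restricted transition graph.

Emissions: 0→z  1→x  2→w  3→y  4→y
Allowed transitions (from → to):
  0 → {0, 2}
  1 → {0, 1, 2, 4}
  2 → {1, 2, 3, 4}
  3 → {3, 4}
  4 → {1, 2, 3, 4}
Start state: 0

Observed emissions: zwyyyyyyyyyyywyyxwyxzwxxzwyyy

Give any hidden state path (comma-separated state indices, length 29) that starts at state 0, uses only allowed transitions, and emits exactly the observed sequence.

  pos 0: z in {0}, choose 0; start
  pos 1: w in {2}, choose 2; 0->2 ok
  pos 2: y in {3,4}, choose 3; 2->3 ok
  pos 3: y in {3,4}, choose 3; 3->3 ok
  pos 4: y in {3,4}, choose 3; 3->3 ok
  pos 5: y in {3,4}, choose 3; 3->3 ok
  pos 6: y in {3,4}, choose 3; 3->3 ok
  pos 7: y in {3,4}, choose 3; 3->3 ok
  pos 8: y in {3,4}, choose 3; 3->3 ok
  pos 9: y in {3,4}, choose 4; 3->4 ok
  pos 10: y in {3,4}, choose 3; 4->3 ok
  pos 11: y in {3,4}, choose 3; 3->3 ok
  pos 12: y in {3,4}, choose 4; 3->4 ok
  pos 13: w in {2}, choose 2; 4->2 ok
  pos 14: y in {3,4}, choose 4; 2->4 ok
  pos 15: y in {3,4}, choose 4; 4->4 ok
  pos 16: x in {1}, choose 1; 4->1 ok
  pos 17: w in {2}, choose 2; 1->2 ok
  pos 18: y in {3,4}, choose 4; 2->4 ok
  pos 19: x in {1}, choose 1; 4->1 ok
  pos 20: z in {0}, choose 0; 1->0 ok
  pos 21: w in {2}, choose 2; 0->2 ok
  pos 22: x in {1}, choose 1; 2->1 ok
  pos 23: x in {1}, choose 1; 1->1 ok
  pos 24: z in {0}, choose 0; 1->0 ok
  pos 25: w in {2}, choose 2; 0->2 ok
  pos 26: y in {3,4}, choose 3; 2->3 ok
  pos 27: y in {3,4}, choose 4; 3->4 ok
  pos 28: y in {3,4}, choose 4; 4->4 ok

0,2,3,3,3,3,3,3,3,4,3,3,4,2,4,4,1,2,4,1,0,2,1,1,0,2,3,4,4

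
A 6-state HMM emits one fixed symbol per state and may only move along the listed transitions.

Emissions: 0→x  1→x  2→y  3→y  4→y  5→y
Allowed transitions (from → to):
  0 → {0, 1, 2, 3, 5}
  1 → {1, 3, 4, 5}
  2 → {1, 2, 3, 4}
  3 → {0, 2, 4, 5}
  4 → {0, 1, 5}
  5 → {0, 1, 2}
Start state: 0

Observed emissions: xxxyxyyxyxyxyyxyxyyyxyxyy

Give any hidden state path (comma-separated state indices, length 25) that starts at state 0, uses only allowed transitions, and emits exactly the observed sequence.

0,1,1,4,1,3,5,0,5,0,5,0,3,5,1,4,1,3,2,3,0,5,1,3,4

  pos 0: x in {0,1}, choose 0; start
  pos 1: x in {0,1}, choose 1; 0->1 ok
  pos 2: x in {0,1}, choose 1; 1->1 ok
  pos 3: y in {2,3,4,5}, choose 4; 1->4 ok
  pos 4: x in {0,1}, choose 1; 4->1 ok
  pos 5: y in {2,3,4,5}, choose 3; 1->3 ok
  pos 6: y in {2,3,4,5}, choose 5; 3->5 ok
  pos 7: x in {0,1}, choose 0; 5->0 ok
  pos 8: y in {2,3,4,5}, choose 5; 0->5 ok
  pos 9: x in {0,1}, choose 0; 5->0 ok
  pos 10: y in {2,3,4,5}, choose 5; 0->5 ok
  pos 11: x in {0,1}, choose 0; 5->0 ok
  pos 12: y in {2,3,4,5}, choose 3; 0->3 ok
  pos 13: y in {2,3,4,5}, choose 5; 3->5 ok
  pos 14: x in {0,1}, choose 1; 5->1 ok
  pos 15: y in {2,3,4,5}, choose 4; 1->4 ok
  pos 16: x in {0,1}, choose 1; 4->1 ok
  pos 17: y in {2,3,4,5}, choose 3; 1->3 ok
  pos 18: y in {2,3,4,5}, choose 2; 3->2 ok
  pos 19: y in {2,3,4,5}, choose 3; 2->3 ok
  pos 20: x in {0,1}, choose 0; 3->0 ok
  pos 21: y in {2,3,4,5}, choose 5; 0->5 ok
  pos 22: x in {0,1}, choose 1; 5->1 ok
  pos 23: y in {2,3,4,5}, choose 3; 1->3 ok
  pos 24: y in {2,3,4,5}, choose 4; 3->4 ok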